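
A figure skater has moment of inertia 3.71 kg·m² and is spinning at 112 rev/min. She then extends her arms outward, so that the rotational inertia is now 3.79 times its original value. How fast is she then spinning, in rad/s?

ω₂ ≈ 3.09 rad/s

Angular momentum about the spin axis is conserved since the torque about it is zero.
I₂ = 3.79 × 3.71 = 14.06 kg·m².
ω₂ = I₁ω₁ / I₂ = (3.710)(112 rpm) / (14.06) = 29.55 rpm = 3.095 rad/s.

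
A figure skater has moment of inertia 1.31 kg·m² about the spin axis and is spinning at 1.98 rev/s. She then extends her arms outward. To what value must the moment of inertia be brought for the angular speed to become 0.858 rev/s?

I₂ ≈ 3.02 kg·m²

Angular momentum about the spin axis is conserved since the torque about it is zero.
I₂ = I₁ω₁ / ω₂ = (1.31)(1.98) / (0.858) = 3.023 kg·m².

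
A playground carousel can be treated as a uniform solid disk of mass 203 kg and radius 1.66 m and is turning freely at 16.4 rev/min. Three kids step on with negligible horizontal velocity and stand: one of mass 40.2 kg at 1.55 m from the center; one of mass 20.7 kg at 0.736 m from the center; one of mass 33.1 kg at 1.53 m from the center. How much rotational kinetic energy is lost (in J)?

No external torque acts about the center; L_before = L_after.
I_p = ½(203)(1.66)² = 279.7 kg·m².
Added inertia Σmr² = (40.2)(1.55)² + (20.7)(0.736)² + (33.1)(1.53)² = 185.3 kg·m²; I_f = 279.7 + 185.3 = 465.0 kg·m².
ω_f = I_p ω_i / I_f = (279.7)(16.4) / 465.0 = 9.865 rpm.
KE_i = ½(279.7)(1.717 rad/s)² = 412.5 J; KE_f = ½(465.0)(1.033)² = 248.1 J.

energy lost ≈ 164 J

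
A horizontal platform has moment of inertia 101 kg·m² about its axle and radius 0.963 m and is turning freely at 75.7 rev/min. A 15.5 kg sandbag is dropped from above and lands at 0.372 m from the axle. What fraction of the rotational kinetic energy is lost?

fraction ≈ 0.0208

No external torque acts about the axle; L_before = L_after.
Added inertia Σmr² = (15.5)(0.372)² = 2.145 kg·m²; I_f = 101.0 + 2.145 = 103.1 kg·m².
ω_f = I_p ω_i / I_f = (101.0)(75.7) / 103.1 = 74.13 rpm.
KE_i = ½(101.0)(7.927 rad/s)² = 3174 J; KE_f = ½(103.1)(7.762)² = 3108 J.
Fraction lost = 0.02080.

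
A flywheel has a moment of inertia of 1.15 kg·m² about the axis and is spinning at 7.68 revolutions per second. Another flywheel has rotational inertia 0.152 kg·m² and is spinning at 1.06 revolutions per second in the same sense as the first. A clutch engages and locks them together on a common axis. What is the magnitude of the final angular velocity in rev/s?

|ω_f| ≈ 6.91 rev/s

No external torque acts about the common axis, so total angular momentum is conserved.
Taking A's sense as positive: L = (1.150)(7.68) + (0.1520)(1.06) = 8.993 kg·m²·rev/s.
Combined I = 1.150 + 0.1520 = 1.302 kg·m².
ω_f = L / I = 8.993 / 1.302 = 6.907 rev/s.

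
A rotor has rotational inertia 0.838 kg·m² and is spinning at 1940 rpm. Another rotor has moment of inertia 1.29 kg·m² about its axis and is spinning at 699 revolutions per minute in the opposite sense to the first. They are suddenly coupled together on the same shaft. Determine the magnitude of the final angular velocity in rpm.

|ω_f| ≈ 340 rpm

The coupling torques are internal; angular momentum about the shared axis is conserved.
Taking A's sense as positive: L = (0.8380)(1940) − (1.290)(699) = 724.0 kg·m²·rpm.
Combined I = 0.8380 + 1.290 = 2.128 kg·m².
ω_f = L / I = 724.0 / 2.128 = 340.2 rpm.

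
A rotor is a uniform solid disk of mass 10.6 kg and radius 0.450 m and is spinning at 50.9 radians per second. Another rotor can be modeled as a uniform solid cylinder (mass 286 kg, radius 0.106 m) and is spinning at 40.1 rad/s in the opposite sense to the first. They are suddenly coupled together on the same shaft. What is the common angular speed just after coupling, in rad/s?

|ω_f| ≈ 3.66 rad/s

The coupling torques are internal; angular momentum about the shared axis is conserved.
Moments of inertia: I_A = ½(10.6)(0.450)² = 1.073 kg·m²; I_B = ½(286)(0.106)² = 1.607 kg·m².
Taking A's sense as positive: L = (1.073)(50.9) − (1.607)(40.1) = -9.802 kg·m²·rad/s.
Combined I = 1.073 + 1.607 = 2.680 kg·m².
ω_f = L / I = -9.802 / 2.680 = -3.658 rad/s.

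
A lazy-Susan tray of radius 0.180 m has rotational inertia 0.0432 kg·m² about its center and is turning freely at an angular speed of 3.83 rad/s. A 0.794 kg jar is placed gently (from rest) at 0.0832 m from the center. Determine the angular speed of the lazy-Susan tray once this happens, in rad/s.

No external torque acts about the center; L_before = L_after.
Added inertia Σmr² = (0.794)(0.0832)² = 0.005496 kg·m²; I_f = 0.04320 + 0.005496 = 0.04870 kg·m².
ω_f = I_p ω_i / I_f = (0.04320)(3.83) / 0.04870 = 3.398 rad/s.

ω_f ≈ 3.40 rad/s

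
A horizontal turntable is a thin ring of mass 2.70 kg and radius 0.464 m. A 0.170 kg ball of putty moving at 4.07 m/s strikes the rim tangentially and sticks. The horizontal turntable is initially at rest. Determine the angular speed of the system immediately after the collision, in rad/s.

|ω_f| ≈ 0.520 rad/s

The axle reaction passes through the axle and exerts no torque about it; angular momentum about the axle is conserved through the impact.
I_p = (2.70)(0.464)² = 0.5813 kg·m². Taking the sense of the ball of putty's angular momentum as positive, L_{ball} = m v R = (0.170)(4.07)(0.464) = 0.3210 kg·m²/s.
L_i = 0 + 0.3210 = 0.3210 kg·m²/s.
After sticking, I_f = I_p + m R² = 0.5813 + (0.170)(0.464)² = 0.6179 kg·m².
ω_f = L_i / I_f = 0.3210 / 0.6179 = 0.5196 rad/s.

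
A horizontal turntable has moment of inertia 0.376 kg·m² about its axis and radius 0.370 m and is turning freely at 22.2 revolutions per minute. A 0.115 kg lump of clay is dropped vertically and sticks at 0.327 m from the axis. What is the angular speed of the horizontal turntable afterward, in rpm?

The added mass arrives with no angular momentum about the axis, and any external torque about the axis is negligible, so the system's angular momentum is conserved.
Added inertia Σmr² = (0.115)(0.327)² = 0.01230 kg·m²; I_f = 0.3760 + 0.01230 = 0.3883 kg·m².
ω_f = I_p ω_i / I_f = (0.3760)(22.2) / 0.3883 = 21.50 rpm.

ω_f ≈ 21.5 rpm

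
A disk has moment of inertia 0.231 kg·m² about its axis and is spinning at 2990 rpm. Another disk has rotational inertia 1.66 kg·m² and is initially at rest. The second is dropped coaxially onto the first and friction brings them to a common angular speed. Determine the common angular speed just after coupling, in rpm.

No external torque acts about the common axis, so total angular momentum is conserved.
Taking A's sense as positive: L = (0.2310)(2990) = 690.7 kg·m²·rpm.
Combined I = 0.2310 + 1.660 = 1.891 kg·m².
ω_f = L / I = 690.7 / 1.891 = 365.3 rpm.

|ω_f| ≈ 365 rpm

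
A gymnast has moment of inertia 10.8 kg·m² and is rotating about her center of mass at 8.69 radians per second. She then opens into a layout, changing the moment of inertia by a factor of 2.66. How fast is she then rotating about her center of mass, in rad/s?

ω₂ ≈ 3.27 rad/s

Angular momentum about the spin axis is conserved since the torque about it is zero.
I₂ = 2.66 × 10.8 = 28.73 kg·m².
ω₂ = I₁ω₁ / I₂ = (10.80)(8.69 rad/s) / (28.73) = 3.267 rad/s.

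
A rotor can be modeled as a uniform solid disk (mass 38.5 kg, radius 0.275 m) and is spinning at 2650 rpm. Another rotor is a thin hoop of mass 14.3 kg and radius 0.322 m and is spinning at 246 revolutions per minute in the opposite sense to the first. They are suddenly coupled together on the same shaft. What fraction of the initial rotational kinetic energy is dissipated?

The coupling torques are internal; angular momentum about the shared axis is conserved.
Moments of inertia: I_A = ½(38.5)(0.275)² = 1.456 kg·m²; I_B = (14.3)(0.322)² = 1.483 kg·m².
Taking A's sense as positive: L = (1.456)(2650) − (1.483)(246) = 3493 kg·m²·rpm.
Combined I = 1.456 + 1.483 = 2.938 kg·m².
ω_f = L / I = 3493 / 2.938 = 1189 rpm.
KE_i = ½ΣIω² = 56550 J; KE_f = ½(2.938)(124.5)² = 22770 J.
Fraction dissipated = (KE_i − KE_f)/KE_i = 0.5974.

fraction ≈ 0.597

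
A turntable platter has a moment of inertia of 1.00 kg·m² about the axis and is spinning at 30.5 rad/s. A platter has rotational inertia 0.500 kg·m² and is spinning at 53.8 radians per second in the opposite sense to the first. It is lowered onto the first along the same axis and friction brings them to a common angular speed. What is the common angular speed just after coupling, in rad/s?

No external torque acts about the common axis, so total angular momentum is conserved.
Taking A's sense as positive: L = (1.000)(30.5) − (0.5000)(53.8) = 3.600 kg·m²·rad/s.
Combined I = 1.000 + 0.5000 = 1.500 kg·m².
ω_f = L / I = 3.600 / 1.500 = 2.400 rad/s.

|ω_f| ≈ 2.40 rad/s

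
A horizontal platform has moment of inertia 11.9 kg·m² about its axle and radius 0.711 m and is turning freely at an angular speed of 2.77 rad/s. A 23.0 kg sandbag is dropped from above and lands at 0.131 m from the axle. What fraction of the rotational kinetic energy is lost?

fraction ≈ 0.0321

The added mass arrives with no angular momentum about the axle, and any external torque about the axle is negligible, so the system's angular momentum is conserved.
Added inertia Σmr² = (23.0)(0.131)² = 0.3947 kg·m²; I_f = 11.90 + 0.3947 = 12.29 kg·m².
ω_f = I_p ω_i / I_f = (11.90)(2.77) / 12.29 = 2.681 rad/s.
KE_i = ½(11.90)(2.770 rad/s)² = 45.65 J; KE_f = ½(12.29)(2.681)² = 44.19 J.
Fraction lost = 0.03210.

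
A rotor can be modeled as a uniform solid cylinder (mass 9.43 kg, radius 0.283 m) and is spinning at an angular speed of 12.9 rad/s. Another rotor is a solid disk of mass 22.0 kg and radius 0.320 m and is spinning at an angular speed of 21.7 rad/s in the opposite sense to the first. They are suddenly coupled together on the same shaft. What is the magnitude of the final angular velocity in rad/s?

|ω_f| ≈ 13.0 rad/s

No external torque acts about the common axis, so total angular momentum is conserved.
Moments of inertia: I_A = ½(9.43)(0.283)² = 0.3776 kg·m²; I_B = ½(22.0)(0.320)² = 1.126 kg·m².
Taking A's sense as positive: L = (0.3776)(12.9) − (1.126)(21.7) = -19.57 kg·m²·rad/s.
Combined I = 0.3776 + 1.126 = 1.504 kg·m².
ω_f = L / I = -19.57 / 1.504 = -13.01 rad/s.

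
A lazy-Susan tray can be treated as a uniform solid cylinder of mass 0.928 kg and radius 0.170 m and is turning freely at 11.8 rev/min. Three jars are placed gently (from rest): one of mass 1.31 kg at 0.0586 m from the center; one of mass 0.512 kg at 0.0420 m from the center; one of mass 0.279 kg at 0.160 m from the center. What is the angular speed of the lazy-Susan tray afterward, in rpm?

No external torque acts about the center; L_before = L_after.
I_p = ½(0.928)(0.170)² = 0.01341 kg·m².
Added inertia Σmr² = (1.31)(0.0586)² + (0.512)(0.0420)² + (0.279)(0.160)² = 0.01254 kg·m²; I_f = 0.01341 + 0.01254 = 0.02595 kg·m².
ω_f = I_p ω_i / I_f = (0.01341)(11.8) / 0.02595 = 6.097 rpm.

ω_f ≈ 6.10 rpm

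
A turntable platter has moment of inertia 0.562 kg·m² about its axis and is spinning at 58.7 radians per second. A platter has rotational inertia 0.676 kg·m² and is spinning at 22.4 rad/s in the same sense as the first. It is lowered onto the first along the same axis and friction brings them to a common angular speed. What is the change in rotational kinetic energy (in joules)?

The coupling torques are internal; angular momentum about the shared axis is conserved.
Taking A's sense as positive: L = (0.5620)(58.7) + (0.6760)(22.4) = 48.13 kg·m²·rad/s.
Combined I = 0.5620 + 0.6760 = 1.238 kg·m².
ω_f = L / I = 48.13 / 1.238 = 38.88 rad/s.
KE_i = ½ΣIω² = 1138 J; KE_f = ½(1.238)(38.88)² = 935.7 J.

ΔKE ≈ -202 J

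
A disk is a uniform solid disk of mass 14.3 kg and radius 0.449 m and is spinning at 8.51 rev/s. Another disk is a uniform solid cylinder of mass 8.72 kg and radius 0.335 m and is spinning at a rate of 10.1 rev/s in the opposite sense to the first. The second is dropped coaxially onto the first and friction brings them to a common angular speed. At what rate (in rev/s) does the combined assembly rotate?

No external torque acts about the common axis, so total angular momentum is conserved.
Moments of inertia: I_A = ½(14.3)(0.449)² = 1.441 kg·m²; I_B = ½(8.72)(0.335)² = 0.4893 kg·m².
Taking A's sense as positive: L = (1.441)(8.51) − (0.4893)(10.1) = 7.325 kg·m²·rev/s.
Combined I = 1.441 + 0.4893 = 1.931 kg·m².
ω_f = L / I = 7.325 / 1.931 = 3.794 rev/s.

|ω_f| ≈ 3.79 rev/s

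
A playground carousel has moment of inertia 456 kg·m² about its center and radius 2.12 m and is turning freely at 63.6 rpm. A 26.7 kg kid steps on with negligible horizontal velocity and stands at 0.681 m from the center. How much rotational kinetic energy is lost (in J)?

energy lost ≈ 267 J

No external torque acts about the center; L_before = L_after.
Added inertia Σmr² = (26.7)(0.681)² = 12.38 kg·m²; I_f = 456.0 + 12.38 = 468.4 kg·m².
ω_f = I_p ω_i / I_f = (456.0)(63.6) / 468.4 = 61.92 rpm.
KE_i = ½(456.0)(6.660 rad/s)² = 10110 J; KE_f = ½(468.4)(6.484)² = 9846 J.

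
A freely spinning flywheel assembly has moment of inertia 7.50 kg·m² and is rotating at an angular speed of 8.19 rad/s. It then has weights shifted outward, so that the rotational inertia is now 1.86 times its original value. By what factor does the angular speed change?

ω₂/ω₁ ≈ 0.538

Angular momentum about the spin axis is conserved since the torque about it is zero.
I₂ = 1.86 × 7.50 = 13.95 kg·m².
ω₂/ω₁ = I₁/I₂ = 7.500 / 13.95 = 0.5376.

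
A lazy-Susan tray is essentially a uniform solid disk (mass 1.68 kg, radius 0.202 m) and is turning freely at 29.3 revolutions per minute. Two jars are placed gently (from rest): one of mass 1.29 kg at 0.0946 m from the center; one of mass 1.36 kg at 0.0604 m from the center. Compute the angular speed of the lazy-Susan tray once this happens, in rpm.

No external torque acts about the center; L_before = L_after.
I_p = ½(1.68)(0.202)² = 0.03428 kg·m².
Added inertia Σmr² = (1.29)(0.0946)² + (1.36)(0.0604)² = 0.01651 kg·m²; I_f = 0.03428 + 0.01651 = 0.05078 kg·m².
ω_f = I_p ω_i / I_f = (0.03428)(29.3) / 0.05078 = 19.78 rpm.

ω_f ≈ 19.8 rpm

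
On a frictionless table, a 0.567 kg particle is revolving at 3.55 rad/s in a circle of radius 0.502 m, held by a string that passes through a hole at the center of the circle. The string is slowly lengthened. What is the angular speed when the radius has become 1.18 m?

No torque about the axis ⇒ m r₁² ω₁ = m r₂² ω₂.
ω₂ = ω₁ (r₁/r₂)² = (3.55)(0.502/1.18)² = 0.6425 rad/s.

ω₂ ≈ 0.642 rad/s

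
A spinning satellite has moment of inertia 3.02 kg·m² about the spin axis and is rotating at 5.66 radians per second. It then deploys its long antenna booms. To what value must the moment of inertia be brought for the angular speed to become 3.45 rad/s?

No external torque acts about the spin axis, so angular momentum is conserved.
I₂ = I₁ω₁ / ω₂ = (3.02)(5.66) / (3.45) = 4.955 kg·m².

I₂ ≈ 4.95 kg·m²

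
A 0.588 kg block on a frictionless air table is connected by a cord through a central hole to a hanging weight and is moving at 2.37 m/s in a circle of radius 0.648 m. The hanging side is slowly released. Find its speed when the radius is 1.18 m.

The only horizontal force on the mass is along the cord (radial), so it exerts no torque about the hole and angular momentum m v r is conserved.
v₂ = v₁ r₁ / r₂ = (2.37)(0.648) / (1.18) = 1.301 m/s.

v₂ ≈ 1.30 m/s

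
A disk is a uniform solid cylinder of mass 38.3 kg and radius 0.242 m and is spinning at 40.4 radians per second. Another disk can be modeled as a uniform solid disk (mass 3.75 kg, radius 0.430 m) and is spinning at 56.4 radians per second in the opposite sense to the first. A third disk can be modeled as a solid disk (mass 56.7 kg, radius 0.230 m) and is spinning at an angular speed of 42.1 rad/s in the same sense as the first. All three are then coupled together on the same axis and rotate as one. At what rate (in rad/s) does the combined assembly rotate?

|ω_f| ≈ 30.0 rad/s

The coupling torques are internal; angular momentum about the shared axis is conserved.
Moments of inertia: I_A = ½(38.3)(0.242)² = 1.122 kg·m²; I_B = ½(3.75)(0.430)² = 0.3467 kg·m²; I_C = ½(56.7)(0.230)² = 1.500 kg·m².
Taking A's sense as positive: L = (1.122)(40.4) − (0.3467)(56.4) + (1.500)(42.1) = 88.89 kg·m²·rad/s.
Combined I = 1.122 + 0.3467 + 1.500 = 2.968 kg·m².
ω_f = L / I = 88.89 / 2.968 = 29.95 rad/s.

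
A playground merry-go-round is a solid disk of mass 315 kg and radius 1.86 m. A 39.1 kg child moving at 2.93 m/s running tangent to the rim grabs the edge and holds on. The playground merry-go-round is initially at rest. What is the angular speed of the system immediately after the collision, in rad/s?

|ω_f| ≈ 0.313 rad/s

The axle reaction passes through the axle and exerts no torque about it; angular momentum about the axle is conserved through the impact.
I_p = ½(315)(1.86)² = 544.9 kg·m². Taking the sense of the child's angular momentum as positive, L_{child} = m v R = (39.1)(2.93)(1.86) = 213.1 kg·m²/s.
L_i = 0 + 213.1 = 213.1 kg·m²/s.
After sticking, I_f = I_p + m R² = 544.9 + (39.1)(1.86)² = 680.2 kg·m².
ω_f = L_i / I_f = 213.1 / 680.2 = 0.3133 rad/s.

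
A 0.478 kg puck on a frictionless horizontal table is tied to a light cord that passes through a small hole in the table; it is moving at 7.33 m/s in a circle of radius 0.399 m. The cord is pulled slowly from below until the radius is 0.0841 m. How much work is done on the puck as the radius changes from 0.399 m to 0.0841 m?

Central (radial) force ⇒ zero torque about the center ⇒ m v r is constant.
v₂ = v₁ r₁ / r₂ = (7.33)(0.399) / (0.0841) = 34.78 m/s.
W = ΔKE = ½m(v₂² − v₁²) = 276.2 J.

W ≈ 276 J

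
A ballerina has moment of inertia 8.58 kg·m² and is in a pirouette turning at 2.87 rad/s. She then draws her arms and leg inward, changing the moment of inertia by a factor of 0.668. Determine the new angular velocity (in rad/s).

With no external torque about the axis, L is conserved: I₁ω₁ = I₂ω₂.
I₂ = 0.668 × 8.58 = 5.731 kg·m².
ω₂ = I₁ω₁ / I₂ = (8.580)(2.87 rad/s) / (5.731) = 4.296 rad/s.

ω₂ ≈ 4.30 rad/s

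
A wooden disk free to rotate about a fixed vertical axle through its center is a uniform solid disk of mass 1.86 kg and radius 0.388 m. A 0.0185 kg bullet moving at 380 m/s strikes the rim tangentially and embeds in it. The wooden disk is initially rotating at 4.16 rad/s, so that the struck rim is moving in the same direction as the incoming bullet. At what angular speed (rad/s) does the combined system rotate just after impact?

|ω_f| ≈ 23.2 rad/s

The axle reaction passes through the axle and exerts no torque about it; angular momentum about the axle is conserved through the impact.
I_p = ½(1.86)(0.388)² = 0.1400 kg·m². Taking the sense of the bullet's angular momentum as positive, L_{bullet} = m v R = (0.0185)(380)(0.388) = 2.728 kg·m²/s.
L_i = +I_p ω_p + m v R = +(0.1400)(4.16) + 2.728 = 3.310 kg·m²/s.
After sticking, I_f = I_p + m R² = 0.1400 + (0.0185)(0.388)² = 0.1428 kg·m².
ω_f = L_i / I_f = 3.310 / 0.1428 = 23.18 rad/s.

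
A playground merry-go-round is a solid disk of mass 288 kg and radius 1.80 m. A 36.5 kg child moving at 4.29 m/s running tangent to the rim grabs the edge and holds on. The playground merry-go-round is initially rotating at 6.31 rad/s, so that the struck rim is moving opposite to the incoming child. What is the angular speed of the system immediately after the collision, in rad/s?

The axle reaction passes through the axle and exerts no torque about it; angular momentum about the axle is conserved through the impact.
I_p = ½(288)(1.80)² = 466.6 kg·m². Taking the sense of the child's angular momentum as positive, L_{child} = m v R = (36.5)(4.29)(1.80) = 281.9 kg·m²/s.
L_i = −I_p ω_p + m v R = −(466.6)(6.31) + 281.9 = -2662 kg·m²/s.
After sticking, I_f = I_p + m R² = 466.6 + (36.5)(1.80)² = 584.8 kg·m².
ω_f = L_i / I_f = -2662 / 584.8 = -4.552 rad/s.

|ω_f| ≈ 4.55 rad/s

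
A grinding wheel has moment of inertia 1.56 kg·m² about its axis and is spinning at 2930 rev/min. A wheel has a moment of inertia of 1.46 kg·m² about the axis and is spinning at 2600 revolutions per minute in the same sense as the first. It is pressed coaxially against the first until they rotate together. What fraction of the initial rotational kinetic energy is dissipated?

fraction ≈ 0.00353

No external torque acts about the common axis, so total angular momentum is conserved.
Taking A's sense as positive: L = (1.560)(2930) + (1.460)(2600) = 8367 kg·m²·rpm.
Combined I = 1.560 + 1.460 = 3.020 kg·m².
ω_f = L / I = 8367 / 3.020 = 2770 rpm.
KE_i = ½ΣIω² = 1.275e+05 J; KE_f = ½(3.020)(290.1)² = 1.271e+05 J.
Fraction dissipated = (KE_i − KE_f)/KE_i = 0.003531.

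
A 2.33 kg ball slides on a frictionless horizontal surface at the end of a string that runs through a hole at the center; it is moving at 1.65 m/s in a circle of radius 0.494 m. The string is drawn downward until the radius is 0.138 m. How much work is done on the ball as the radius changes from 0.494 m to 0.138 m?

W ≈ 37.5 J

The only horizontal force on the mass is along the cord (radial), so it exerts no torque about the hole and angular momentum m v r is conserved.
v₂ = v₁ r₁ / r₂ = (1.65)(0.494) / (0.138) = 5.907 m/s.
W = ΔKE = ½m(v₂² − v₁²) = 37.47 J.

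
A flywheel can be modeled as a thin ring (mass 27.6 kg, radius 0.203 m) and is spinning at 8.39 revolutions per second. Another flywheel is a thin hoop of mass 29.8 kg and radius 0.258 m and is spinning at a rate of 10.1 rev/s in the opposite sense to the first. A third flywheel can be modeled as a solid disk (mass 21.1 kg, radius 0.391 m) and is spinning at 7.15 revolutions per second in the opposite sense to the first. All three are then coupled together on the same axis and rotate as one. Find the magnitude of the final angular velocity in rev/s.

The coupling torques are internal; angular momentum about the shared axis is conserved.
Moments of inertia: I_A = (27.6)(0.203)² = 1.137 kg·m²; I_B = (29.8)(0.258)² = 1.984 kg·m²; I_C = ½(21.1)(0.391)² = 1.613 kg·m².
Taking A's sense as positive: L = (1.137)(8.39) − (1.984)(10.1) − (1.613)(7.15) = -22.02 kg·m²·rev/s.
Combined I = 1.137 + 1.984 + 1.613 = 4.734 kg·m².
ω_f = L / I = -22.02 / 4.734 = -4.652 rev/s.

|ω_f| ≈ 4.65 rev/s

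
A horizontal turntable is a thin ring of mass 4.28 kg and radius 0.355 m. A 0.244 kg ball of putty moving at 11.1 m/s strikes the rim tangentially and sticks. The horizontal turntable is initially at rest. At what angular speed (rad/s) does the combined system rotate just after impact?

|ω_f| ≈ 1.69 rad/s

The axle reaction passes through the axle and exerts no torque about it; angular momentum about the axle is conserved through the impact.
I_p = (4.28)(0.355)² = 0.5394 kg·m². Taking the sense of the ball of putty's angular momentum as positive, L_{ball} = m v R = (0.244)(11.1)(0.355) = 0.9615 kg·m²/s.
L_i = 0 + 0.9615 = 0.9615 kg·m²/s.
After sticking, I_f = I_p + m R² = 0.5394 + (0.244)(0.355)² = 0.5701 kg·m².
ω_f = L_i / I_f = 0.9615 / 0.5701 = 1.686 rad/s.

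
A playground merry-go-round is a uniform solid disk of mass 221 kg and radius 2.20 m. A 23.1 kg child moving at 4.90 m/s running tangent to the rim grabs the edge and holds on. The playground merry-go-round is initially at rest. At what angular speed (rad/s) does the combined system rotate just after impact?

About the axle the impulsive forces during the collision are internal, so angular momentum about that axis is conserved.
I_p = ½(221)(2.20)² = 534.8 kg·m². Taking the sense of the child's angular momentum as positive, L_{child} = m v R = (23.1)(4.90)(2.20) = 249.0 kg·m²/s.
L_i = 0 + 249.0 = 249.0 kg·m²/s.
After sticking, I_f = I_p + m R² = 534.8 + (23.1)(2.20)² = 646.6 kg·m².
ω_f = L_i / I_f = 249.0 / 646.6 = 0.3851 rad/s.

|ω_f| ≈ 0.385 rad/s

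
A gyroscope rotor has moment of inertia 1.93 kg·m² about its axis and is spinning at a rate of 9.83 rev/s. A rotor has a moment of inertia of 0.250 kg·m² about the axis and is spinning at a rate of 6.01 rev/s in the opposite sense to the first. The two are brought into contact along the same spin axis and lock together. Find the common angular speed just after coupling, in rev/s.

|ω_f| ≈ 8.01 rev/s

No external torque acts about the common axis, so total angular momentum is conserved.
Taking A's sense as positive: L = (1.930)(9.83) − (0.2500)(6.01) = 17.47 kg·m²·rev/s.
Combined I = 1.930 + 0.2500 = 2.180 kg·m².
ω_f = L / I = 17.47 / 2.180 = 8.013 rev/s.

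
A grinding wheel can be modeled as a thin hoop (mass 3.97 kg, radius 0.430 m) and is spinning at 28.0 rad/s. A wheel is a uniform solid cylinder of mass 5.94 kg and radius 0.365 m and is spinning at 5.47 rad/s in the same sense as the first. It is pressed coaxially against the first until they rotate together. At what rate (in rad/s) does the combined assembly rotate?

|ω_f| ≈ 20.1 rad/s

The coupling torques are internal; angular momentum about the shared axis is conserved.
Moments of inertia: I_A = (3.97)(0.430)² = 0.7341 kg·m²; I_B = ½(5.94)(0.365)² = 0.3957 kg·m².
Taking A's sense as positive: L = (0.7341)(28.0) + (0.3957)(5.47) = 22.72 kg·m²·rad/s.
Combined I = 0.7341 + 0.3957 = 1.130 kg·m².
ω_f = L / I = 22.72 / 1.130 = 20.11 rad/s.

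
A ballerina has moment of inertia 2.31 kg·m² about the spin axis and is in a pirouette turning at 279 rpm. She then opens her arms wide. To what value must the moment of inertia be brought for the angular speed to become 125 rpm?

Angular momentum about the spin axis is conserved since the torque about it is zero.
I₂ = I₁ω₁ / ω₂ = (2.31)(279) / (125) = 5.156 kg·m².

I₂ ≈ 5.16 kg·m²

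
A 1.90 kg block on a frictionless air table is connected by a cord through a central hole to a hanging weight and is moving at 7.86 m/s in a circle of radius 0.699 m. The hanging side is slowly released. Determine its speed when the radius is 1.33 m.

v₂ ≈ 4.13 m/s

The only horizontal force on the mass is along the cord (radial), so it exerts no torque about the hole and angular momentum m v r is conserved.
v₂ = v₁ r₁ / r₂ = (7.86)(0.699) / (1.33) = 4.131 m/s.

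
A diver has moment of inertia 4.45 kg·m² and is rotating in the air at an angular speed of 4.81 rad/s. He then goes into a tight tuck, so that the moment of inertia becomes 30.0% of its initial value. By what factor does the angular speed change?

ω₂/ω₁ ≈ 3.33

Angular momentum about the spin axis is conserved since the torque about it is zero.
I₂ = 0.300 × 4.45 = 1.335 kg·m².
ω₂/ω₁ = I₁/I₂ = 4.450 / 1.335 = 3.333.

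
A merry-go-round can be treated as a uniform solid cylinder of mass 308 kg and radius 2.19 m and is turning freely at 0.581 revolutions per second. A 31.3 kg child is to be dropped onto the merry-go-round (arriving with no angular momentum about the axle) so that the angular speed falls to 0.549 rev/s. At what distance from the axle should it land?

The added mass arrives with no angular momentum about the axle, and any external torque about the axle is negligible, so the system's angular momentum is conserved.
I_p = ½(308)(2.19)² = 738.6 kg·m².
I_p ω_i = (I_p + m r²) ω_f ⇒ m r² = I_p(ω_i/ω_f − 1) = 738.6(0.581/0.549 − 1) = 43.05 kg·m².
r = √(43.05/31.3) = 1.173 m.

r ≈ 1.17 m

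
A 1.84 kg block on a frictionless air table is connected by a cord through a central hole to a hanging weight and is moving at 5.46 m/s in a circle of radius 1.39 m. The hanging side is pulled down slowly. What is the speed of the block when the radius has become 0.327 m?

v₂ ≈ 23.2 m/s

Central (radial) force ⇒ zero torque about the center ⇒ m v r is constant.
v₂ = v₁ r₁ / r₂ = (5.46)(1.39) / (0.327) = 23.21 m/s.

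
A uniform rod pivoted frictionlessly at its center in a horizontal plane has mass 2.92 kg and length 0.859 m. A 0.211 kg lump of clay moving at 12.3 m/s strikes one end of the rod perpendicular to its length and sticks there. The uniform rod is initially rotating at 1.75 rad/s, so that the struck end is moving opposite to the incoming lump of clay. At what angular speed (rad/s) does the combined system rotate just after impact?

The axle reaction passes through the pivot and exerts no torque about it; angular momentum about the pivot is conserved through the impact.
I_p = (1/12)(2.92)(0.859)² = 0.1796 kg·m². Taking the sense of the lump of clay's angular momentum as positive, L_{lump} = m v R = (0.211)(12.3)(0.859/2) = 1.115 kg·m²/s.
L_i = −I_p ω_p + m v R = −(0.1796)(1.75) + 1.115 = 0.8005 kg·m²/s.
After sticking, I_f = I_p + m R² = 0.1796 + (0.211)(0.859/2)² = 0.2185 kg·m².
ω_f = L_i / I_f = 0.8005 / 0.2185 = 3.664 rad/s.

|ω_f| ≈ 3.66 rad/s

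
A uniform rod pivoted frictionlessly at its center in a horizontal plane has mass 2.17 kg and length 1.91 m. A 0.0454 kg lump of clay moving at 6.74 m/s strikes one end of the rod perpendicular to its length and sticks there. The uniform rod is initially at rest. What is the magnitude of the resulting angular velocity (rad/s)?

|ω_f| ≈ 0.417 rad/s

The axle reaction passes through the pivot and exerts no torque about it; angular momentum about the pivot is conserved through the impact.
I_p = (1/12)(2.17)(1.91)² = 0.6597 kg·m². Taking the sense of the lump of clay's angular momentum as positive, L_{lump} = m v R = (0.0454)(6.74)(1.91/2) = 0.2922 kg·m²/s.
L_i = 0 + 0.2922 = 0.2922 kg·m²/s.
After sticking, I_f = I_p + m R² = 0.6597 + (0.0454)(1.91/2)² = 0.7011 kg·m².
ω_f = L_i / I_f = 0.2922 / 0.7011 = 0.4168 rad/s.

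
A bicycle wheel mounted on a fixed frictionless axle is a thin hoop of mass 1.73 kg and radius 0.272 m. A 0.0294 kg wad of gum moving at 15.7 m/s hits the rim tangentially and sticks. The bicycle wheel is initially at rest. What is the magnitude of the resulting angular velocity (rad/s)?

|ω_f| ≈ 0.965 rad/s

About the axle the impulsive forces during the collision are internal, so angular momentum about that axis is conserved.
I_p = (1.73)(0.272)² = 0.1280 kg·m². Taking the sense of the wad of gum's angular momentum as positive, L_{wad} = m v R = (0.0294)(15.7)(0.272) = 0.1255 kg·m²/s.
L_i = 0 + 0.1255 = 0.1255 kg·m²/s.
After sticking, I_f = I_p + m R² = 0.1280 + (0.0294)(0.272)² = 0.1302 kg·m².
ω_f = L_i / I_f = 0.1255 / 0.1302 = 0.9645 rad/s.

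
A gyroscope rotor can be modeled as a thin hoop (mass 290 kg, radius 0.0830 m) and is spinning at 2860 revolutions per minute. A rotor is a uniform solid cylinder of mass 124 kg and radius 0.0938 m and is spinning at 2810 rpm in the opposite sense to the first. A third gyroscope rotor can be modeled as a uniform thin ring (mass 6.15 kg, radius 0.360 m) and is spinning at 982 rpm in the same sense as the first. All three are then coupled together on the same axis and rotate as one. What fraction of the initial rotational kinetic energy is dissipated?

No external torque acts about the common axis, so total angular momentum is conserved.
Moments of inertia: I_A = (290)(0.0830)² = 1.998 kg·m²; I_B = ½(124)(0.0938)² = 0.5455 kg·m²; I_C = (6.15)(0.360)² = 0.7970 kg·m².
Taking A's sense as positive: L = (1.998)(2860) − (0.5455)(2810) + (0.7970)(982) = 4964 kg·m²·rpm.
Combined I = 1.998 + 0.5455 + 0.7970 = 3.340 kg·m².
ω_f = L / I = 4964 / 3.340 = 1486 rpm.
KE_i = ½ΣIω² = 1.174e+05 J; KE_f = ½(3.340)(155.6)² = 40440 J.
Fraction dissipated = (KE_i − KE_f)/KE_i = 0.6556.

fraction ≈ 0.656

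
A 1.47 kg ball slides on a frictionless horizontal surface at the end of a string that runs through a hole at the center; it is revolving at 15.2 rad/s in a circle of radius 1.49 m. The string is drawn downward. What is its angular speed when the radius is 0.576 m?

ω₂ ≈ 102 rad/s

No torque about the axis ⇒ m r₁² ω₁ = m r₂² ω₂.
ω₂ = ω₁ (r₁/r₂)² = (15.2)(1.49/0.576)² = 101.7 rad/s.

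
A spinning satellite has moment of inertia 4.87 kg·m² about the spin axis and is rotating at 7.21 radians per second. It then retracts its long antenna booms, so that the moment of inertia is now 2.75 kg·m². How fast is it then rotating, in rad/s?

ω₂ ≈ 12.8 rad/s

No external torque acts about the spin axis, so angular momentum is conserved.
ω₂ = I₁ω₁ / I₂ = (4.870)(7.21 rad/s) / (2.750) = 12.77 rad/s.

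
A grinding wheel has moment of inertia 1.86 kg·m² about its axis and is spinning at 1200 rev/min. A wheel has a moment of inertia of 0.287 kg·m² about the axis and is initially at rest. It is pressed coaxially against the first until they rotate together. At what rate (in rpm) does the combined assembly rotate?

|ω_f| ≈ 1040 rpm

The coupling torques are internal; angular momentum about the shared axis is conserved.
Taking A's sense as positive: L = (1.860)(1200) = 2232 kg·m²·rpm.
Combined I = 1.860 + 0.2870 = 2.147 kg·m².
ω_f = L / I = 2232 / 2.147 = 1040 rpm.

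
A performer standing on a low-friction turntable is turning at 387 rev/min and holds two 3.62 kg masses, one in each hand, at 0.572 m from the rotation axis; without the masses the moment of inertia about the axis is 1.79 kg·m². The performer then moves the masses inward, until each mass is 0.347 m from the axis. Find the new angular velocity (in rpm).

ω₂ ≈ 605 rpm

With no external torque about the axis, L is conserved: I₁ω₁ = I₂ω₂.
I₁ = 1.79 + 2(3.62)(0.572)² = 4.159 kg·m²; I₂ = 1.79 + 2(3.62)(0.347)² = 2.662 kg·m².
ω₂ = I₁ω₁ / I₂ = (4.159)(387 rpm) / (2.662) = 604.7 rpm.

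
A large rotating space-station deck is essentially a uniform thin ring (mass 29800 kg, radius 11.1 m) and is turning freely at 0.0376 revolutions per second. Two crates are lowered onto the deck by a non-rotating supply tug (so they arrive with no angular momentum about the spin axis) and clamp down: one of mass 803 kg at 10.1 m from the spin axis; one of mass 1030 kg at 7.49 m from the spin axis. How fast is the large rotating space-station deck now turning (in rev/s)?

ω_f ≈ 0.0362 rev/s

No external torque acts about the spin axis; L_before = L_after.
I_p = (29800)(11.1)² = 3.672e+06 kg·m².
Added inertia Σmr² = (803)(10.1)² + (1030)(7.49)² = 1.397e+05 kg·m²; I_f = 3.672e+06 + 1.397e+05 = 3.811e+06 kg·m².
ω_f = I_p ω_i / I_f = (3.672e+06)(0.0376) / 3.811e+06 = 0.03622 rev/s.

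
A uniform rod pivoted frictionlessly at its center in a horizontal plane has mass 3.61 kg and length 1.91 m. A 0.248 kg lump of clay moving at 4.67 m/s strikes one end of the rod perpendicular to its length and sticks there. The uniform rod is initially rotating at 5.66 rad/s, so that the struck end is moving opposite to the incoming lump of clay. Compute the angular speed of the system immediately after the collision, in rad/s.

The axle reaction passes through the pivot and exerts no torque about it; angular momentum about the pivot is conserved through the impact.
I_p = (1/12)(3.61)(1.91)² = 1.097 kg·m². Taking the sense of the lump of clay's angular momentum as positive, L_{lump} = m v R = (0.248)(4.67)(1.91/2) = 1.106 kg·m²/s.
L_i = −I_p ω_p + m v R = −(1.097)(5.66) + 1.106 = -5.106 kg·m²/s.
After sticking, I_f = I_p + m R² = 1.097 + (0.248)(1.91/2)² = 1.324 kg·m².
ω_f = L_i / I_f = -5.106 / 1.324 = -3.857 rad/s.

|ω_f| ≈ 3.86 rad/s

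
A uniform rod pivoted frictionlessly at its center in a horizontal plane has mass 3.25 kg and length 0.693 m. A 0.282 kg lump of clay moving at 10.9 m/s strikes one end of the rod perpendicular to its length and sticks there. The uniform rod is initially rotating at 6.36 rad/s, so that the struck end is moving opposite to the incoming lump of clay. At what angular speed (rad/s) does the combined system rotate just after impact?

The axle reaction passes through the pivot and exerts no torque about it; angular momentum about the pivot is conserved through the impact.
I_p = (1/12)(3.25)(0.693)² = 0.1301 kg·m². Taking the sense of the lump of clay's angular momentum as positive, L_{lump} = m v R = (0.282)(10.9)(0.693/2) = 1.065 kg·m²/s.
L_i = −I_p ω_p + m v R = −(0.1301)(6.36) + 1.065 = 0.2378 kg·m²/s.
After sticking, I_f = I_p + m R² = 0.1301 + (0.282)(0.693/2)² = 0.1639 kg·m².
ω_f = L_i / I_f = 0.2378 / 0.1639 = 1.451 rad/s.

|ω_f| ≈ 1.45 rad/s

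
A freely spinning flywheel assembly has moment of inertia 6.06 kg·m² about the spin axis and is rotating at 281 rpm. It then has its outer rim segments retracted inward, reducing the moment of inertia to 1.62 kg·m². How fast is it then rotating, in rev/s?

ω₂ ≈ 17.5 rev/s

Angular momentum about the spin axis is conserved since the torque about it is zero.
ω₂ = I₁ω₁ / I₂ = (6.060)(281 rpm) / (1.620) = 1051 rpm = 17.52 rev/s.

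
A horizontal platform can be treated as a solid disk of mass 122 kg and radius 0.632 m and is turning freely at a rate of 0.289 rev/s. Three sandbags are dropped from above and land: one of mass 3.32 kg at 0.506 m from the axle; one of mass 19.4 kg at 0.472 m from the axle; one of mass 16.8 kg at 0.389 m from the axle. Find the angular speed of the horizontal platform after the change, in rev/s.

ω_f ≈ 0.220 rev/s

No external torque acts about the axle; L_before = L_after.
I_p = ½(122)(0.632)² = 24.36 kg·m².
Added inertia Σmr² = (3.32)(0.506)² + (19.4)(0.472)² + (16.8)(0.389)² = 7.714 kg·m²; I_f = 24.36 + 7.714 = 32.08 kg·m².
ω_f = I_p ω_i / I_f = (24.36)(0.289) / 32.08 = 0.2195 rev/s.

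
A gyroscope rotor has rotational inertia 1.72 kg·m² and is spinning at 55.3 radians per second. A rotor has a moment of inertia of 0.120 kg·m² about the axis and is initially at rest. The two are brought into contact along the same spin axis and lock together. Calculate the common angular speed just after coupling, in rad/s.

|ω_f| ≈ 51.7 rad/s

The coupling torques are internal; angular momentum about the shared axis is conserved.
Taking A's sense as positive: L = (1.720)(55.3) = 95.12 kg·m²·rad/s.
Combined I = 1.720 + 0.1200 = 1.840 kg·m².
ω_f = L / I = 95.12 / 1.840 = 51.69 rad/s.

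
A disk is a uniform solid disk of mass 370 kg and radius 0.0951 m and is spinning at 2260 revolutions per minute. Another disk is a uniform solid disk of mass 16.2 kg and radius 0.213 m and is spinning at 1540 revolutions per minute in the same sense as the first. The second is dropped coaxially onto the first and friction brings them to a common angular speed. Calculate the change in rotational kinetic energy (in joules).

No external torque acts about the common axis, so total angular momentum is conserved.
Moments of inertia: I_A = ½(370)(0.0951)² = 1.673 kg·m²; I_B = ½(16.2)(0.213)² = 0.3675 kg·m².
Taking A's sense as positive: L = (1.673)(2260) + (0.3675)(1540) = 4347 kg·m²·rpm.
Combined I = 1.673 + 0.3675 = 2.041 kg·m².
ω_f = L / I = 4347 / 2.041 = 2130 rpm.
KE_i = ½ΣIω² = 51640 J; KE_f = ½(2.041)(223.1)² = 50780 J.

ΔKE ≈ -856 J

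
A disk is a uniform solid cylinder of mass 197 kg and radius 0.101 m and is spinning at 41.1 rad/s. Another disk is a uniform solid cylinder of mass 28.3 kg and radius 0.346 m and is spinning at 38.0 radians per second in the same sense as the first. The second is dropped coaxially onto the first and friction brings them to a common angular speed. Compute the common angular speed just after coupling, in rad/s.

|ω_f| ≈ 39.2 rad/s

No external torque acts about the common axis, so total angular momentum is conserved.
Moments of inertia: I_A = ½(197)(0.101)² = 1.005 kg·m²; I_B = ½(28.3)(0.346)² = 1.694 kg·m².
Taking A's sense as positive: L = (1.005)(41.1) + (1.694)(38.0) = 105.7 kg·m²·rad/s.
Combined I = 1.005 + 1.694 = 2.699 kg·m².
ω_f = L / I = 105.7 / 2.699 = 39.15 rad/s.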